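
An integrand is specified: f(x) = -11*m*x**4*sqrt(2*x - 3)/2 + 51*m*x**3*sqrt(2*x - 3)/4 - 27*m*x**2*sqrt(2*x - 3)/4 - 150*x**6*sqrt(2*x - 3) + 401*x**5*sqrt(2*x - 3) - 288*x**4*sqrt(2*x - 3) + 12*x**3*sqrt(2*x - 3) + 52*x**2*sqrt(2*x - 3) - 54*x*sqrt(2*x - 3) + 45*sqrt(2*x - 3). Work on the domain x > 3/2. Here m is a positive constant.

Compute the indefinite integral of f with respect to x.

f has the shape u'v + uv' for u = (2*x - 3)**(5/2) and v = -m*x**3/4 - 5*x**5 + x**4 - 4*x**2/3 - 3 — it is the derivative of the product u*v.
Check: d/dx[-m*x**5*sqrt(2*x - 3) + 3*m*x**4*sqrt(2*x - 3) - 9*m*x**3*sqrt(2*x - 3)/4 - 20*x**7*sqrt(2*x - 3) + 64*x**6*sqrt(2*x - 3) - 57*x**5*sqrt(2*x - 3) + 11*x**4*sqrt(2*x - 3)/3 + 16*x**3*sqrt(2*x - 3) - 24*x**2*sqrt(2*x - 3) + 36*x*sqrt(2*x - 3) - 27*sqrt(2*x - 3)] = (-44*m*x**5 + 168*m*x**4 - 207*m*x**3 + 81*m*x**2 - 1200*x**7 + 5008*x**6 - 7116*x**5 + 3552*x**4 + 272*x**3 - 1056*x**2 + 1008*x - 540)/(4*sqrt(2*x - 3)), which equals f(x).

F(x) = -m*x**5*sqrt(2*x - 3) + 3*m*x**4*sqrt(2*x - 3) - 9*m*x**3*sqrt(2*x - 3)/4 - 20*x**7*sqrt(2*x - 3) + 64*x**6*sqrt(2*x - 3) - 57*x**5*sqrt(2*x - 3) + 11*x**4*sqrt(2*x - 3)/3 + 16*x**3*sqrt(2*x - 3) - 24*x**2*sqrt(2*x - 3) + 36*x*sqrt(2*x - 3) - 27*sqrt(2*x - 3) + C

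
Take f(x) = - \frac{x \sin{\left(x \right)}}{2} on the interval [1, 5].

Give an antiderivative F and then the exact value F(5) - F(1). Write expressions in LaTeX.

Any candidate F(x) must reproduce f(x) exactly when differentiated.
F(x) = \frac{x \cos{\left(x \right)}}{2} - \frac{\sin{\left(x \right)}}{2} is an antiderivative of f.
Check: d/dx[\frac{x \cos{\left(x \right)}}{2} - \frac{\sin{\left(x \right)}}{2}] = - \frac{x \sin{\left(x \right)}}{2} = f(x).
F(5) = - \frac{\sin{\left(5 \right)}}{2} + \frac{5 \cos{\left(5 \right)}}{2}; F(1) = - \frac{\sin{\left(1 \right)}}{2} + \frac{\cos{\left(1 \right)}}{2}.
Integral = F(5) - F(1) = - \frac{\cos{\left(1 \right)}}{2} + \frac{\sin{\left(1 \right)}}{2} - \frac{\sin{\left(5 \right)}}{2} + \frac{5 \cos{\left(5 \right)}}{2}.

Antiderivative: F(x) = \frac{x \cos{\left(x \right)}}{2} - \frac{\sin{\left(x \right)}}{2}; value = - \frac{\cos{\left(1 \right)}}{2} + \frac{\sin{\left(1 \right)}}{2} - \frac{\sin{\left(5 \right)}}{2} + \frac{5 \cos{\left(5 \right)}}{2}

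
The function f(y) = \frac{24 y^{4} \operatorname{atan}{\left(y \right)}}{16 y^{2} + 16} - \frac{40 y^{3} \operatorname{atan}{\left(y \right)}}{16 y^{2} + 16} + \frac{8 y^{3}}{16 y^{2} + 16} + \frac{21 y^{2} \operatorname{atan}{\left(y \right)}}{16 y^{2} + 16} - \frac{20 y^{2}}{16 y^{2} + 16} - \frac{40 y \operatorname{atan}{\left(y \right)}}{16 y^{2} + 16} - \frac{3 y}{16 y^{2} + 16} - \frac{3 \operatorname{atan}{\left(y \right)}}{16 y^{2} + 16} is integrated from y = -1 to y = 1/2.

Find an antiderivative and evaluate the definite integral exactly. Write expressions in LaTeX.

Antiderivative: F(y) = \frac{\left(2 y^{3} - 5 y^{2} - \frac{3 y}{4}\right) \operatorname{atan}{\left(y \right)}}{4}; value = - \frac{25 \pi}{64} - \frac{11 \operatorname{atan}{\left(\frac{1}{2} \right)}}{32}

f has the shape u'v + uv' for u = \frac{y^{3}}{2} - \frac{5 y^{2}}{4} - \frac{3 y}{16} and v = \operatorname{atan}{\left(y \right)} — it is the derivative of the product u*v.
F(y) = \frac{\left(2 y^{3} - 5 y^{2} - \frac{3 y}{4}\right) \operatorname{atan}{\left(y \right)}}{4} is an antiderivative of f.
Check: d/dy[\frac{\left(2 y^{3} - 5 y^{2} - \frac{3 y}{4}\right) \operatorname{atan}{\left(y \right)}}{4}] = \frac{24 y^{4} \operatorname{atan}{\left(y \right)} - 40 y^{3} \operatorname{atan}{\left(y \right)} + 8 y^{3} + 21 y^{2} \operatorname{atan}{\left(y \right)} - 20 y^{2} - 40 y \operatorname{atan}{\left(y \right)} - 3 y - 3 \operatorname{atan}{\left(y \right)}}{16 y^{2} + 16}, which equals f(y).
F(1/2) = - \frac{11 \operatorname{atan}{\left(\frac{1}{2} \right)}}{32}; F(-1) = \frac{25 \pi}{64}.
Integral = F(1/2) - F(-1) = - \frac{25 \pi}{64} - \frac{11 \operatorname{atan}{\left(\frac{1}{2} \right)}}{32}.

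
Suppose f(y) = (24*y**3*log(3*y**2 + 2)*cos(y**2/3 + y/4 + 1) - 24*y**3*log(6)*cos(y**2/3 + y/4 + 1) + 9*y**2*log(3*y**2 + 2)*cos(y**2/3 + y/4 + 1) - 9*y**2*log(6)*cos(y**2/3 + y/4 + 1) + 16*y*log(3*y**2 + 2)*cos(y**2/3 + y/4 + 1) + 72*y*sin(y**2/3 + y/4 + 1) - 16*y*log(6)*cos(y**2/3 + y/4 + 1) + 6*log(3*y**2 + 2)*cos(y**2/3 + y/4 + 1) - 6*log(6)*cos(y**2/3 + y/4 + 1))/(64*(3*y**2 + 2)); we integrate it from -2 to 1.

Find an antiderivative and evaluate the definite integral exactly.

f has the shape u'v + uv' for u = 3*log(y**2/2 + 1/3)/16 and v = sin(y**2/3 + y/4 + 1) — it is the derivative of the product u*v.
F(y) = 3*log(3*y**2 + 2)*sin(y**2/3 + y/4 + 1)/16 - 3*log(6)*sin(y**2/3 + y/4 + 1)/16 is an antiderivative of f.
Check: d/dy[3*log(3*y**2 + 2)*sin(y**2/3 + y/4 + 1)/16 - 3*log(6)*sin(y**2/3 + y/4 + 1)/16] = (24*y**3*log(3*y**2 + 2)*cos(y**2/3 + y/4 + 1) - 24*y**3*log(6)*cos(y**2/3 + y/4 + 1) + 9*y**2*log(3*y**2 + 2)*cos(y**2/3 + y/4 + 1) - 9*y**2*log(6)*cos(y**2/3 + y/4 + 1) + 16*y*log(3*y**2 + 2)*cos(y**2/3 + y/4 + 1) + 72*y*sin(y**2/3 + y/4 + 1) - 16*y*log(6)*cos(y**2/3 + y/4 + 1) + 6*log(3*y**2 + 2)*cos(y**2/3 + y/4 + 1) - 6*log(6)*cos(y**2/3 + y/4 + 1))/(192*y**2 + 128), which equals f(y).
F(1) = -3*log(6)*sin(19/12)/16 + 3*log(5)*sin(19/12)/16; F(-2) = -3*log(6)*sin(11/6)/16 + 3*log(14)*sin(11/6)/16.
Integral = F(1) - F(-2) = -3*log(7/3)*sin(11/6)/16 + 3*log(5/6)*sin(19/12)/16.

Antiderivative: F(y) = 3*log(3*y**2 + 2)*sin(y**2/3 + y/4 + 1)/16 - 3*log(6)*sin(y**2/3 + y/4 + 1)/16; value = -3*log(7/3)*sin(11/6)/16 + 3*log(5/6)*sin(19/12)/16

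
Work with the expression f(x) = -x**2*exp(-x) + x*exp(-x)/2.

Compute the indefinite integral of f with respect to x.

Recognize the product-rule pattern: f = u'v + uv' with u = x**2 + 3*x/2 + 3/2, v = exp(-x), so integration by parts undoes it.
Check: d/dx[x**2*exp(-x) + 3*x*exp(-x)/2 + 3*exp(-x)/2] = (-2*x**2 + x)*exp(-x)/2, which equals f(x).

F(x) = x**2*exp(-x) + 3*x*exp(-x)/2 + 3*exp(-x)/2 + C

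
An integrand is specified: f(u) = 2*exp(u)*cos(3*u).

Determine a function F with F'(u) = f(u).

Any candidate F(u) must reproduce f(u) exactly when differentiated.
Check: d/du[3*exp(u)*sin(3*u)/5 + exp(u)*cos(3*u)/5] = 2*exp(u)*cos(3*u) = f(u).

An antiderivative is F(u) = 3*exp(u)*sin(3*u)/5 + exp(u)*cos(3*u)/5.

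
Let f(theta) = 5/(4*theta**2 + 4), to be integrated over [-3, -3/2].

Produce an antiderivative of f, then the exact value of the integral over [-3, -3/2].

Antiderivative: F(theta) = 5*atan(theta)/4; value = -5*atan(3/2)/4 + 5*atan(3)/4

An antiderivative F(theta) passes only if d/dtheta[F] lands on f(theta) exactly.
F(theta) = 5*atan(theta)/4 is an antiderivative of f.
Check: d/dtheta[5*atan(theta)/4] = 5/(4*theta**2 + 4) = f(theta).
F(-3/2) = -5*atan(3/2)/4; F(-3) = -5*atan(3)/4.
Integral = F(-3/2) - F(-3) = -5*atan(3/2)/4 + 5*atan(3)/4.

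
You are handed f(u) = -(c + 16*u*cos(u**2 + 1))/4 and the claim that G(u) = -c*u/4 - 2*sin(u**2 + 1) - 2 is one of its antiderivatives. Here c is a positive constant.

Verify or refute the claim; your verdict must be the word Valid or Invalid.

Valid - differentiating G returns exactly f.

d/du[G] = -c/4 - 4*u*cos(u**2 + 1)
This equals f(u) exactly, so the claim holds.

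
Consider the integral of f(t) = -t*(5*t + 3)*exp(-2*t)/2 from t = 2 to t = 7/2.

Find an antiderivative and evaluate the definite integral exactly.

Antiderivative: F(t) = 5*t**2*exp(-2*t)/4 + 2*t*exp(-2*t) + exp(-2*t); value = -10*exp(-4) + 373*exp(-7)/16

Recognize the product-rule pattern: f = u'v + uv' with u = 5*t**2/4 + 2*t + 1, v = exp(-2*t), so integration by parts undoes it.
F(t) = 5*t**2*exp(-2*t)/4 + 2*t*exp(-2*t) + exp(-2*t) is an antiderivative of f.
Check: d/dt[5*t**2*exp(-2*t)/4 + 2*t*exp(-2*t) + exp(-2*t)] = (-5*t**2 - 3*t)*exp(-2*t)/2, which equals f(t).
F(7/2) = 373*exp(-7)/16; F(2) = 10*exp(-4).
Integral = F(7/2) - F(2) = -10*exp(-4) + 373*exp(-7)/16.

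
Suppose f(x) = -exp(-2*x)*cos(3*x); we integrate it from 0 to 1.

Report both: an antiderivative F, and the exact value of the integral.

Antiderivative: F(x) = -3*exp(-2*x)*sin(3*x)/13 + 2*exp(-2*x)*cos(3*x)/13; value = -2/13 + 2*exp(-2)*cos(3)/13 - 3*exp(-2)*sin(3)/13

A first test for any F(x): its x-derivative must equal f(x) identically.
F(x) = -3*exp(-2*x)*sin(3*x)/13 + 2*exp(-2*x)*cos(3*x)/13 is an antiderivative of f.
Check: d/dx[-3*exp(-2*x)*sin(3*x)/13 + 2*exp(-2*x)*cos(3*x)/13] = -exp(-2*x)*cos(3*x) = f(x).
F(1) = 2*exp(-2)*cos(3)/13 - 3*exp(-2)*sin(3)/13; F(0) = 2/13.
Integral = F(1) - F(0) = -2/13 + 2*exp(-2)*cos(3)/13 - 3*exp(-2)*sin(3)/13.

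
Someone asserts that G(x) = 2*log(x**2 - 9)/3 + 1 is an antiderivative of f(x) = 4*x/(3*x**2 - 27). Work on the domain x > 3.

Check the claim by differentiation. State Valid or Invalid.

Valid. The derivative of G reproduces f.

d/dx[G] = 4*x/(3*x**2 - 27)
This equals f(x) exactly, so the claim holds.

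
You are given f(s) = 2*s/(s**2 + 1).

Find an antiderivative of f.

An antiderivative is F(s) = log(s**2 + 1).

f matches the chain-rule pattern g'(h)*h' with inner function h(s) = s**2 + 1; substituting u = h(s) collapses the integral.
Check: d/ds[log(s**2 + 1)] = 2*s/(s**2 + 1) = f(s).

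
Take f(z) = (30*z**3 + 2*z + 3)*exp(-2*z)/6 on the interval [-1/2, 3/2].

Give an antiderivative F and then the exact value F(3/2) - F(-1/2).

f has the shape u'v + uv' for u = -5*z**3/2 - 15*z**2/4 - 47*z/12 - 53/24 and v = exp(-2*z) — it is the derivative of the product u*v.
F(z) = (-60*z**3 - 90*z**2 - 94*z - 53)*exp(-2*z)/24 is an antiderivative of f.
Check: d/dz[(-60*z**3 - 90*z**2 - 94*z - 53)*exp(-2*z)/24] = (30*z**3 + 2*z + 3)*exp(-2*z)/6 = f(z).
F(3/2) = -599*exp(-3)/24; F(-1/2) = -7*exp(1)/8.
Integral = F(3/2) - F(-1/2) = -599*exp(-3)/24 + 7*exp(1)/8.

Antiderivative: F(z) = (-60*z**3 - 90*z**2 - 94*z - 53)*exp(-2*z)/24; value = -599*exp(-3)/24 + 7*exp(1)/8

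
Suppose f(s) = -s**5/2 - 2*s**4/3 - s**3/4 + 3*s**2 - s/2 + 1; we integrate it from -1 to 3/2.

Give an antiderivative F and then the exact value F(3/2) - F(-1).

Integrate term by term and add the pieces.
F(s) = -s**6/12 - 2*s**5/15 - s**4/16 + s**3 - s**2/4 + s is an antiderivative of f.
Check: d/ds[-s**6/12 - 2*s**5/15 - s**4/16 + s**3 - s**2/4 + s] = -s**5/2 - 2*s**4/3 - s**3/4 + 3*s**2 - s/2 + 1 = f(s).
F(3/2) = 651/320; F(-1) = -181/80.
Integral = F(3/2) - F(-1) = 275/64.

Antiderivative: F(s) = -s**6/12 - 2*s**5/15 - s**4/16 + s**3 - s**2/4 + s; value = 275/64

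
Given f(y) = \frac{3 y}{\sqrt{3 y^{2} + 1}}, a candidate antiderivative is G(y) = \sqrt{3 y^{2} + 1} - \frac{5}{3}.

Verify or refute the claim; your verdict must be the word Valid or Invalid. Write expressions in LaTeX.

Valid: G'(y) = f(y).

d/dy[G] = \frac{3 y}{\sqrt{3 y^{2} + 1}}
This equals f(y) exactly, so the claim holds.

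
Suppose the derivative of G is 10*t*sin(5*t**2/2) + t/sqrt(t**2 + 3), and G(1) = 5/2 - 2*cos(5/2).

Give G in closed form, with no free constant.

G(t) = (2*sqrt(t**2 + 3) - 4*cos(5*t**2/2) + 1)/2

Integrate term by term and add the pieces.
A general antiderivative is sqrt(t**2 + 3) - 2*cos(5*t**2/2) + C.
The condition gives C = 5/2 - 2*cos(5/2) - (2 - 2*cos(5/2)) = 1/2.
So G(t) = (2*sqrt(t**2 + 3) - 4*cos(5*t**2/2) + 1)/2.
Check: d/dt[(2*sqrt(t**2 + 3) - 4*cos(5*t**2/2) + 1)/2] = (10*t*sqrt(t**2 + 3)*sin(5*t**2/2) + t)/sqrt(t**2 + 3), which equals G'(t).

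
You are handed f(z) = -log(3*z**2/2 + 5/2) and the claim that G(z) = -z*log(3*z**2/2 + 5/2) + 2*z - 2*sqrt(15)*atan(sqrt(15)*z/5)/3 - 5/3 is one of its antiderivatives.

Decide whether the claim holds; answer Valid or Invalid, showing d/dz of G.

Valid: G'(z) = f(z).

d/dz[G] = -log(3*z**2 + 5) + log(2)
This equals f(z) exactly, so the claim holds.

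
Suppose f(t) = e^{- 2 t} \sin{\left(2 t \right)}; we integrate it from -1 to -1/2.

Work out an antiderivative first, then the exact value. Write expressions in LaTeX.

Antiderivative: F(t) = \frac{\left(- \sin{\left(2 t \right)} - \cos{\left(2 t \right)}\right) e^{- 2 t}}{4}; value = - \frac{e^{2} \sin{\left(2 \right)}}{4} + \frac{e^{2} \cos{\left(2 \right)}}{4} - \frac{e \cos{\left(1 \right)}}{4} + \frac{e \sin{\left(1 \right)}}{4}

For F(t) to be correct the identity F'(t) - f(t) = 0 must hold.
F(t) = \frac{\left(- \sin{\left(2 t \right)} - \cos{\left(2 t \right)}\right) e^{- 2 t}}{4} is an antiderivative of f.
Check: d/dt[\frac{\left(- \sin{\left(2 t \right)} - \cos{\left(2 t \right)}\right) e^{- 2 t}}{4}] = e^{- 2 t} \sin{\left(2 t \right)} = f(t).
F(-1/2) = - \frac{e \cos{\left(1 \right)}}{4} + \frac{e \sin{\left(1 \right)}}{4}; F(-1) = - \frac{e^{2} \cos{\left(2 \right)}}{4} + \frac{e^{2} \sin{\left(2 \right)}}{4}.
Integral = F(-1/2) - F(-1) = - \frac{e^{2} \sin{\left(2 \right)}}{4} + \frac{e^{2} \cos{\left(2 \right)}}{4} - \frac{e \cos{\left(1 \right)}}{4} + \frac{e \sin{\left(1 \right)}}{4}.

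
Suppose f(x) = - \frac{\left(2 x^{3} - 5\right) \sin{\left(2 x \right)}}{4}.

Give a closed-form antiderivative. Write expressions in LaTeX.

An antiderivative F(x) passes only if d/dx[F] lands on f(x) exactly.
Check: d/dx[\frac{4 x^{3} \cos{\left(2 x \right)} - 6 x^{2} \sin{\left(2 x \right)} - 6 x \cos{\left(2 x \right)} + 3 \sin{\left(2 x \right)} - 10 \cos{\left(2 x \right)}}{16}] = - \frac{x^{3} \sin{\left(2 x \right)}}{2} + \frac{5 \sin{\left(2 x \right)}}{4}, which equals f(x).

An antiderivative is F(x) = \frac{4 x^{3} \cos{\left(2 x \right)} - 6 x^{2} \sin{\left(2 x \right)} - 6 x \cos{\left(2 x \right)} + 3 \sin{\left(2 x \right)} - 10 \cos{\left(2 x \right)}}{16}.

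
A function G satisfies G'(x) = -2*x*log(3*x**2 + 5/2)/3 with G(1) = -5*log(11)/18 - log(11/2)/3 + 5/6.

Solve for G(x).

Check a candidate G(x) by differentiating: d/dx[G] must match the given G'(x).
A general antiderivative is -x**2*log(3*x**2 + 5/2)/3 + x**2/3 - 5*log(6*x**2 + 5)/18 + C.
The condition gives C = -5*log(11)/18 - log(11/2)/3 + 5/6 - (-5*log(11)/18 - log(11/2)/3 + 1/3) = 1/2.
So G(x) = -(6*x**2*log(3*x**2 + 5/2) - 6*x**2 + 5*log(6*x**2 + 5) - 9)/18.
Check: d/dx[-(6*x**2*log(3*x**2 + 5/2) - 6*x**2 + 5*log(6*x**2 + 5) - 9)/18] = -2*x*log(3*x**2 + 5/2)/3 = G'(x).

G(x) = -(6*x**2*log(3*x**2 + 5/2) - 6*x**2 + 5*log(6*x**2 + 5) - 9)/18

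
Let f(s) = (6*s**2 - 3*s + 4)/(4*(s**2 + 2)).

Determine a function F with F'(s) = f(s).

Check any antiderivative F(s) by computing F'(s) and comparing it with f(s).
Check: d/ds[(12*s - 3*log(s**2 + 2) - 8*sqrt(2)*atan(sqrt(2)*s/2))/8] = (6*s**2 - 3*s + 4)/(4*s**2 + 8), which equals f(s).

An antiderivative is F(s) = (12*s - 3*log(s**2 + 2) - 8*sqrt(2)*atan(sqrt(2)*s/2))/8.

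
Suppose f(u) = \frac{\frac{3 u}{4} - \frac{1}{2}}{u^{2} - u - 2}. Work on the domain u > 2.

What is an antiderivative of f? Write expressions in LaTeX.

An antiderivative is F(u) = \frac{4 \log{\left(u - 2 \right)} + 5 \log{\left(u + 1 \right)}}{12}.

Factor the denominator (4 \left(u - 2\right) \left(u + 1\right)) and decompose: f = \frac{5}{12 \left(u + 1\right)} + \frac{1}{3 \left(u - 2\right)}; each piece integrates to a log, atan, or power term.
Check: d/du[\frac{4 \log{\left(u - 2 \right)} + 5 \log{\left(u + 1 \right)}}{12}] = \frac{3 u - 2}{4 u^{2} - 4 u - 8}, which equals f(u).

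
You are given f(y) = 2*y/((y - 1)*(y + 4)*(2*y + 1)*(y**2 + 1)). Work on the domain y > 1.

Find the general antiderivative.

The denominator factors as (y - 1)*(y + 4)*(2*y + 1)*(y**2 + 1); partial fractions split f into directly integrable pieces: -(11*y + 7)/(85*(y**2 + 1)) + 16/(105*(2*y + 1)) - 8/(595*(y + 4)) + 1/(15*(y - 1)).
Check: d/dy[log(y - 1)/15 + 8*log(y + 1/2)/105 - 8*log(y + 4)/595 - 11*log(y**2 + 1)/170 - 7*atan(y)/85] = 2*y/(2*y**5 + 7*y**4 - 3*y**3 + 3*y**2 - 5*y - 4), which equals f(y).

F(y) = log(y - 1)/15 + 8*log(y + 1/2)/105 - 8*log(y + 4)/595 - 11*log(y**2 + 1)/170 - 7*atan(y)/85 + C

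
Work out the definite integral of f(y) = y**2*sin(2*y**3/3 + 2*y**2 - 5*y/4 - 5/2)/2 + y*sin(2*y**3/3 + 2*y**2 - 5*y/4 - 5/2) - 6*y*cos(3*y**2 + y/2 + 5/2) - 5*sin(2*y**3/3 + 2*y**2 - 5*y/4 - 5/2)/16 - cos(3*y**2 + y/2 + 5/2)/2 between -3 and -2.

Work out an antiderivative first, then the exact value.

Integrate term by term and add the pieces.
F(y) = -sin(3*y**2 + y/2 + 5/2) - cos(2*y**3/3 + 2*y**2 - 5*y/4 - 5/2)/4 is an antiderivative of f.
Check: d/dy[-sin(3*y**2 + y/2 + 5/2) - cos(2*y**3/3 + 2*y**2 - 5*y/4 - 5/2)/4] = y**2*sin(2*y**3/3 + 2*y**2 - 5*y/4 - 5/2)/2 + y*sin(2*y**3/3 + 2*y**2 - 5*y/4 - 5/2) - 6*y*cos(3*y**2 + y/2 + 5/2) - 5*sin(2*y**3/3 + 2*y**2 - 5*y/4 - 5/2)/16 - cos(3*y**2 + y/2 + 5/2)/2 = f(y).
F(-2) = -sin(27/2) - cos(8/3)/4; F(-3) = -sin(28) - cos(5/4)/4.
Integral = F(-2) - F(-3) = -sin(27/2) + cos(5/4)/4 - cos(8/3)/4 + sin(28).

Antiderivative: F(y) = -sin(3*y**2 + y/2 + 5/2) - cos(2*y**3/3 + 2*y**2 - 5*y/4 - 5/2)/4; value = -sin(27/2) + cos(5/4)/4 - cos(8/3)/4 + sin(28)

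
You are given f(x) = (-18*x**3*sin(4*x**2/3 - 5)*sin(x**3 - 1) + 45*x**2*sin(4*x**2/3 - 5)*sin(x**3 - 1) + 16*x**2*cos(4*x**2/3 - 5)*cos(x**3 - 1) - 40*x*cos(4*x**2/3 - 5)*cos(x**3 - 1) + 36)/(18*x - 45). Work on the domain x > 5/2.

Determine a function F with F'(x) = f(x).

A first test for any F(x): its x-derivative must equal f(x) identically.
Check: d/dx[2*log(2*x - 5) + sin(4*x**2/3 - 5)*cos(x**3 - 1)/3] = (-18*x**3*sin(4*x**2/3 - 5)*sin(x**3 - 1) + 45*x**2*sin(4*x**2/3 - 5)*sin(x**3 - 1) + 16*x**2*cos(4*x**2/3 - 5)*cos(x**3 - 1) - 40*x*cos(4*x**2/3 - 5)*cos(x**3 - 1) + 36)/(18*x - 45) = f(x).

An antiderivative is F(x) = 2*log(2*x - 5) + sin(4*x**2/3 - 5)*cos(x**3 - 1)/3.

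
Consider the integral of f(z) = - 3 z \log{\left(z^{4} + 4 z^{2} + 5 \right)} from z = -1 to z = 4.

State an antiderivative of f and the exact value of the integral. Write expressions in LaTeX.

For F(z) to be correct the identity F'(z) - f(z) = 0 must hold.
F(z) = - \frac{3 z^{2} \log{\left(z^{4} + 4 z^{2} + 5 \right)}}{2} + 3 z^{2} - 3 \log{\left(z^{4} + 4 z^{2} + 5 \right)} - 3 \operatorname{atan}{\left(z^{2} + 2 \right)} is an antiderivative of f.
Check: d/dz[- \frac{3 z^{2} \log{\left(z^{4} + 4 z^{2} + 5 \right)}}{2} + 3 z^{2} - 3 \log{\left(z^{4} + 4 z^{2} + 5 \right)} - 3 \operatorname{atan}{\left(z^{2} + 2 \right)}] = - 3 z \log{\left(z^{4} + 4 z^{2} + 5 \right)} = f(z).
F(4) = - 27 \log{\left(325 \right)} - 3 \operatorname{atan}{\left(18 \right)} + 48; F(-1) = - \frac{9 \log{\left(10 \right)}}{2} - 3 \operatorname{atan}{\left(3 \right)} + 3.
Integral = F(4) - F(-1) = - 27 \log{\left(325 \right)} - 3 \operatorname{atan}{\left(18 \right)} + 3 \operatorname{atan}{\left(3 \right)} + \frac{9 \log{\left(10 \right)}}{2} + 45.

Antiderivative: F(z) = - \frac{3 z^{2} \log{\left(z^{4} + 4 z^{2} + 5 \right)}}{2} + 3 z^{2} - 3 \log{\left(z^{4} + 4 z^{2} + 5 \right)} - 3 \operatorname{atan}{\left(z^{2} + 2 \right)}; value = - 27 \log{\left(325 \right)} - 3 \operatorname{atan}{\left(18 \right)} + 3 \operatorname{atan}{\left(3 \right)} + \frac{9 \log{\left(10 \right)}}{2} + 45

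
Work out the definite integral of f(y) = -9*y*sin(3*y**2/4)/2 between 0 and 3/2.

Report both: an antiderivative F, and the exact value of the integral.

Antiderivative: F(y) = 3*cos(3*y**2/4); value = -3 + 3*cos(27/16)

f matches the chain-rule pattern g'(h)*h' with inner function h(y) = 3*y**2/4; substituting u = h(y) collapses the integral.
F(y) = 3*cos(3*y**2/4) is an antiderivative of f.
Check: d/dy[3*cos(3*y**2/4)] = -9*y*sin(3*y**2/4)/2 = f(y).
F(3/2) = 3*cos(27/16); F(0) = 3.
Integral = F(3/2) - F(0) = -3 + 3*cos(27/16).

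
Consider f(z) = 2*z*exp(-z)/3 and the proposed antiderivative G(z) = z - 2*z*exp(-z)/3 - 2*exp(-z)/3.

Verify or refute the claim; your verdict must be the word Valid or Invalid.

Invalid: d/dz[G] - f = 1, which is not 0.

d/dz[G] = (2*z + 3*exp(z))*exp(-z)/3
d/dz[G] - f(z) = 1 != 0.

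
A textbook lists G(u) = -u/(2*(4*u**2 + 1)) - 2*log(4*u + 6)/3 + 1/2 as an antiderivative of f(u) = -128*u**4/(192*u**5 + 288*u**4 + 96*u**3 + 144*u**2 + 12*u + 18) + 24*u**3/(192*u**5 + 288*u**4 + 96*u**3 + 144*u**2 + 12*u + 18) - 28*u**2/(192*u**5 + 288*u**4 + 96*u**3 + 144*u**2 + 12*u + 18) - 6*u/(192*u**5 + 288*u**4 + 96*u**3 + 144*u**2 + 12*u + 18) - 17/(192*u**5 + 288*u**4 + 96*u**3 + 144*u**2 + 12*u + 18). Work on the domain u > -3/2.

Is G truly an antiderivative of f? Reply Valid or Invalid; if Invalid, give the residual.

Valid: G'(u) = f(u).

d/du[G] = (-128*u**4 + 24*u**3 - 28*u**2 - 6*u - 17)/(192*u**5 + 288*u**4 + 96*u**3 + 144*u**2 + 12*u + 18)
This equals f(u) exactly, so the claim holds.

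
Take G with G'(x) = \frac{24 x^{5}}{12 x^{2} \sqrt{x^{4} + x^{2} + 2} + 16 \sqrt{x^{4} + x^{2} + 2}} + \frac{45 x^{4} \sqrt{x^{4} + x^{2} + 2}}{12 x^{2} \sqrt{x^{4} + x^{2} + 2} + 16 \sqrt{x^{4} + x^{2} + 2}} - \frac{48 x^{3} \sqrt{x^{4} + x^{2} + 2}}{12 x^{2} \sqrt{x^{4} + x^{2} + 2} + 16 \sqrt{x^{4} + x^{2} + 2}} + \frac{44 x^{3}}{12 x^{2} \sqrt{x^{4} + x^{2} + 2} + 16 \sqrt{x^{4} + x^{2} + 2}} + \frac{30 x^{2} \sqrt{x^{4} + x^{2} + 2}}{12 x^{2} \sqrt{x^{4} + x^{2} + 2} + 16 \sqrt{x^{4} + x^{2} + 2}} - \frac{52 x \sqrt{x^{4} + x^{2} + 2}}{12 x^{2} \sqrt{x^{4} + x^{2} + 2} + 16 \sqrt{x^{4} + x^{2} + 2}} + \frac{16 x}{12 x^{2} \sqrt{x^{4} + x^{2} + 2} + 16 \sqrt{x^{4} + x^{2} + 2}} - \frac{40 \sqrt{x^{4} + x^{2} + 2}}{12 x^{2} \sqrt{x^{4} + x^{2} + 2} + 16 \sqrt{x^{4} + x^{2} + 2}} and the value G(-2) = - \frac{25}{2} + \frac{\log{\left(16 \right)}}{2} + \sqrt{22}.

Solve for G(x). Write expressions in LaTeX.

G(x) = \frac{5 x^{3}}{4} - 2 x^{2} - \frac{5 x}{2} + \sqrt{x^{4} + x^{2} + 2} + \frac{\log{\left(3 x^{2} + 4 \right)}}{2} + \frac{1}{2}

The integrand splits into summands that can be handled one at a time.
A general antiderivative is \frac{5 x^{3}}{4} - 2 x^{2} - \frac{5 x}{2} + \sqrt{x^{4} + x^{2} + 2} + \frac{\log{\left(3 x^{2} + 4 \right)}}{2} + C.
The condition gives C = - \frac{25}{2} + \frac{\log{\left(16 \right)}}{2} + \sqrt{22} - (-13 + \frac{\log{\left(16 \right)}}{2} + \sqrt{22}) = \frac{1}{2}.
So G(x) = \frac{5 x^{3}}{4} - 2 x^{2} - \frac{5 x}{2} + \sqrt{x^{4} + x^{2} + 2} + \frac{\log{\left(3 x^{2} + 4 \right)}}{2} + \frac{1}{2}.
Check: d/dx[\frac{5 x^{3}}{4} - 2 x^{2} - \frac{5 x}{2} + \sqrt{x^{4} + x^{2} + 2} + \frac{\log{\left(3 x^{2} + 4 \right)}}{2} + \frac{1}{2}] = \frac{24 x^{5} + 45 x^{4} \sqrt{x^{4} + x^{2} + 2} - 48 x^{3} \sqrt{x^{4} + x^{2} + 2} + 44 x^{3} + 30 x^{2} \sqrt{x^{4} + x^{2} + 2} - 52 x \sqrt{x^{4} + x^{2} + 2} + 16 x - 40 \sqrt{x^{4} + x^{2} + 2}}{12 x^{2} \sqrt{x^{4} + x^{2} + 2} + 16 \sqrt{x^{4} + x^{2} + 2}}, which equals G'(x).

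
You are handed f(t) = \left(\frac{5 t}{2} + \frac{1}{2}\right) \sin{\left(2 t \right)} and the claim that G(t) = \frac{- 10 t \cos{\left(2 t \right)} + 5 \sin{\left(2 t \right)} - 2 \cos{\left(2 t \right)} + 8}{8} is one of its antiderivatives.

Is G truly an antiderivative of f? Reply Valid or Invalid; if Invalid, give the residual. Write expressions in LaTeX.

Valid: G'(t) = f(t).

d/dt[G] = \frac{5 t \sin{\left(2 t \right)}}{2} + \frac{\sin{\left(2 t \right)}}{2}
This equals f(t) exactly, so the claim holds.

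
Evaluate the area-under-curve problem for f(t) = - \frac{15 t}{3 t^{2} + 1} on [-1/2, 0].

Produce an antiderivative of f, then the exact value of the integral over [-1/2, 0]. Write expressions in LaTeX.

Antiderivative: F(t) = - \frac{5 \log{\left(2 t^{2} + \frac{2}{3} \right)}}{2}; value = \frac{5 \log{\left(\frac{7}{6} \right)}}{2} - \frac{5 \log{\left(\frac{2}{3} \right)}}{2}

f matches the chain-rule pattern g'(h)*h' with inner function h(t) = 2 t^{2} + \frac{2}{3}; substituting u = h(t) collapses the integral.
F(t) = - \frac{5 \log{\left(2 t^{2} + \frac{2}{3} \right)}}{2} is an antiderivative of f.
Check: d/dt[- \frac{5 \log{\left(2 t^{2} + \frac{2}{3} \right)}}{2}] = - \frac{15 t}{3 t^{2} + 1} = f(t).
F(0) = - \frac{5 \log{\left(\frac{2}{3} \right)}}{2}; F(-1/2) = - \frac{5 \log{\left(\frac{7}{6} \right)}}{2}.
Integral = F(0) - F(-1/2) = \frac{5 \log{\left(\frac{7}{6} \right)}}{2} - \frac{5 \log{\left(\frac{2}{3} \right)}}{2}.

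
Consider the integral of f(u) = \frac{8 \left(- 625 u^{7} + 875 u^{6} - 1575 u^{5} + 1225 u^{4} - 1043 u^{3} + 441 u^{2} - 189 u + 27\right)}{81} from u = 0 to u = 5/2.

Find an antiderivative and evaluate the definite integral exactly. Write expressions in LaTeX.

f matches the chain-rule pattern g'(h)*h' with inner function h(u) = \frac{5 u^{2}}{3} - \frac{2 u}{3} + 1; substituting w = h(u) collapses the integral.
F(u) = - \frac{625 u^{8}}{81} + \frac{1000 u^{7}}{81} - \frac{700 u^{6}}{27} + \frac{1960 u^{5}}{81} - \frac{2086 u^{4}}{81} + \frac{392 u^{3}}{27} - \frac{28 u^{2}}{3} + \frac{8 u}{3} is an antiderivative of f.
Check: d/du[- \frac{625 u^{8}}{81} + \frac{1000 u^{7}}{81} - \frac{700 u^{6}}{27} + \frac{1960 u^{5}}{81} - \frac{2086 u^{4}}{81} + \frac{392 u^{3}}{27} - \frac{28 u^{2}}{3} + \frac{8 u}{3}] = - \frac{5000 u^{7}}{81} + \frac{7000 u^{6}}{81} - \frac{1400 u^{5}}{9} + \frac{9800 u^{4}}{81} - \frac{8344 u^{3}}{81} + \frac{392 u^{2}}{9} - \frac{56 u}{3} + \frac{8}{3}, which equals f(u).
F(5/2) = - \frac{2313185}{256}; F(0) = 0.
Integral = F(5/2) - F(0) = - \frac{2313185}{256}.

Antiderivative: F(u) = - \frac{625 u^{8}}{81} + \frac{1000 u^{7}}{81} - \frac{700 u^{6}}{27} + \frac{1960 u^{5}}{81} - \frac{2086 u^{4}}{81} + \frac{392 u^{3}}{27} - \frac{28 u^{2}}{3} + \frac{8 u}{3}; value = - \frac{2313185}{256}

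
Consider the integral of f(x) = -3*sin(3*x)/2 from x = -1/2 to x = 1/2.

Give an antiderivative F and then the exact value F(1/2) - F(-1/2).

Recover f(x) by differentiating a candidate F(x); any mismatch rules it out.
F(x) = cos(3*x)/2 is an antiderivative of f.
Check: d/dx[cos(3*x)/2] = -3*sin(3*x)/2 = f(x).
F(1/2) = cos(3/2)/2; F(-1/2) = cos(3/2)/2.
Integral = F(1/2) - F(-1/2) = 0.

Antiderivative: F(x) = cos(3*x)/2; value = 0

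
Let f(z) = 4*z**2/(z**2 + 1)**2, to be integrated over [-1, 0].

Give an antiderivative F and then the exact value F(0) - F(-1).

Since d/dz undoes antidifferentiation here, F'(z) = f(z) is required of F(z).
F(z) = 2*(-z + (z**2 + 1)*atan(z))/(z**2 + 1) is an antiderivative of f.
Check: d/dz[2*(-z + (z**2 + 1)*atan(z))/(z**2 + 1)] = 4*z**2/(z**4 + 2*z**2 + 1), which equals f(z).
F(0) = 0; F(-1) = 1 - pi/2.
Integral = F(0) - F(-1) = -1 + pi/2.

Antiderivative: F(z) = 2*(-z + (z**2 + 1)*atan(z))/(z**2 + 1); value = -1 + pi/2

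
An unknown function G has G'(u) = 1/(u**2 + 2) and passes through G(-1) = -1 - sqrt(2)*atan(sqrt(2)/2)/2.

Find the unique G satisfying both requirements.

G(u) = (sqrt(2)*atan(sqrt(2)*u/2) - 2)/2

Differentiate the proposed G(u) back; it has to land on the given G'(u).
A general antiderivative is sqrt(2)*atan(sqrt(2)*u/2)/2 + C.
The condition gives C = -1 - sqrt(2)*atan(sqrt(2)/2)/2 - (-sqrt(2)*atan(sqrt(2)/2)/2) = -1.
So G(u) = (sqrt(2)*atan(sqrt(2)*u/2) - 2)/2.
Check: d/du[(sqrt(2)*atan(sqrt(2)*u/2) - 2)/2] = 1/(u**2 + 2) = G'(u).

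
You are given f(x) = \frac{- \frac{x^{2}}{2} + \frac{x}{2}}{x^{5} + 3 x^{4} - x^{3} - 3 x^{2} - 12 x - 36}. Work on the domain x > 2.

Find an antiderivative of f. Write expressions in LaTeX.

An antiderivative is F(x) = - \frac{3 \log{\left(x - 2 \right)} - 45 \log{\left(x + 2 \right)} + 42 \log{\left(x + 3 \right)} + 10 \sqrt{3} \operatorname{atan}{\left(\frac{\sqrt{3} x}{3} \right)}}{420}.

The denominator factors as 2 \left(x - 2\right) \left(x + 2\right) \left(x + 3\right) \left(x^{2} + 3\right); partial fractions split f into directly integrable pieces: - \frac{1}{14 \left(x^{2} + 3\right)} - \frac{1}{10 \left(x + 3\right)} + \frac{3}{28 \left(x + 2\right)} - \frac{1}{140 \left(x - 2\right)}.
Check: d/dx[- \frac{3 \log{\left(x - 2 \right)} - 45 \log{\left(x + 2 \right)} + 42 \log{\left(x + 3 \right)} + 10 \sqrt{3} \operatorname{atan}{\left(\frac{\sqrt{3} x}{3} \right)}}{420}] = \frac{- x^{2} + x}{2 x^{5} + 6 x^{4} - 2 x^{3} - 6 x^{2} - 24 x - 72}, which equals f(x).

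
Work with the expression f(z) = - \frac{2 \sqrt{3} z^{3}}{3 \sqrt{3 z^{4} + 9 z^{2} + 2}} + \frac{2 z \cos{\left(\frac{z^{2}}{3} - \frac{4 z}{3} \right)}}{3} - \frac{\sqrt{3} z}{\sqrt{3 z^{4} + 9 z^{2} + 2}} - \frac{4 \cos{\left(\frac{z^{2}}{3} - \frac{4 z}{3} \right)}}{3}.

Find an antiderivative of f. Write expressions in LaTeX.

An antiderivative is F(z) = \frac{- \sqrt{3} \sqrt{3 z^{4} + 9 z^{2} + 2} + 9 \sin{\left(\frac{z^{2}}{3} - \frac{4 z}{3} \right)}}{9}.

The integrand splits into summands that can be handled one at a time.
Check: d/dz[\frac{- \sqrt{3} \sqrt{3 z^{4} + 9 z^{2} + 2} + 9 \sin{\left(\frac{z^{2}}{3} - \frac{4 z}{3} \right)}}{9}] = \frac{- 2 \sqrt{3} z^{3} + 2 z \sqrt{3 z^{4} + 9 z^{2} + 2} \cos{\left(\frac{z^{2}}{3} - \frac{4 z}{3} \right)} - 3 \sqrt{3} z - 4 \sqrt{3 z^{4} + 9 z^{2} + 2} \cos{\left(\frac{z^{2}}{3} - \frac{4 z}{3} \right)}}{3 \sqrt{3 z^{4} + 9 z^{2} + 2}}, which equals f(z).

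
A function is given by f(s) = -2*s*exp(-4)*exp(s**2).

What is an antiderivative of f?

An antiderivative is F(s) = -exp(s**2 - 4).

f matches the chain-rule pattern g'(h)*h' with inner function h(s) = s**2 - 4; substituting u = h(s) collapses the integral.
Check: d/ds[-exp(s**2 - 4)] = -2*s*exp(-4)*exp(s**2) = f(s).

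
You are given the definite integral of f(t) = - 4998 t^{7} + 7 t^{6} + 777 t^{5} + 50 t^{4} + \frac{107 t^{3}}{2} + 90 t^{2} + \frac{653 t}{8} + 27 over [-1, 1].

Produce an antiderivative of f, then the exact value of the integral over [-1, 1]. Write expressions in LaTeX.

Integrate term by term and add the pieces.
F(t) = - \frac{2499 t^{8}}{4} + t^{7} + \frac{259 t^{6}}{2} + 10 t^{5} + \frac{107 t^{4}}{8} + 30 t^{3} + \frac{653 t^{2}}{16} + 27 t is an antiderivative of f.
Check: d/dt[- \frac{2499 t^{8}}{4} + t^{7} + \frac{259 t^{6}}{2} + 10 t^{5} + \frac{107 t^{4}}{8} + 30 t^{3} + \frac{653 t^{2}}{16} + 27 t] = - 4998 t^{7} + 7 t^{6} + 777 t^{5} + 50 t^{4} + \frac{107 t^{3}}{2} + 90 t^{2} + \frac{653 t}{8} + 27 = f(t).
F(1) = - \frac{5969}{16}; F(-1) = - \frac{8145}{16}.
Integral = F(1) - F(-1) = 136.

Antiderivative: F(t) = - \frac{2499 t^{8}}{4} + t^{7} + \frac{259 t^{6}}{2} + 10 t^{5} + \frac{107 t^{4}}{8} + 30 t^{3} + \frac{653 t^{2}}{16} + 27 t; value = 136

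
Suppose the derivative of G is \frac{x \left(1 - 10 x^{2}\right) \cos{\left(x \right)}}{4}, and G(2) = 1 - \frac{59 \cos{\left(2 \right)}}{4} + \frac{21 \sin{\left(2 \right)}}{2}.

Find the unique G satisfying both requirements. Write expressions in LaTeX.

G(x) = - \frac{5 x^{3} \sin{\left(x \right)}}{2} - \frac{15 x^{2} \cos{\left(x \right)}}{2} + \frac{61 x \sin{\left(x \right)}}{4} + \frac{61 \cos{\left(x \right)}}{4} + 1

A candidate passes only if d/dx[G] lands on the given G'(x) exactly.
A general antiderivative is - \frac{5 x^{3} \sin{\left(x \right)}}{2} - \frac{15 x^{2} \cos{\left(x \right)}}{2} + \frac{61 x \sin{\left(x \right)}}{4} + \frac{61 \cos{\left(x \right)}}{4} + C.
The condition gives C = 1 - \frac{59 \cos{\left(2 \right)}}{4} + \frac{21 \sin{\left(2 \right)}}{2} - (- \frac{59 \cos{\left(2 \right)}}{4} + \frac{21 \sin{\left(2 \right)}}{2}) = 1.
So G(x) = - \frac{5 x^{3} \sin{\left(x \right)}}{2} - \frac{15 x^{2} \cos{\left(x \right)}}{2} + \frac{61 x \sin{\left(x \right)}}{4} + \frac{61 \cos{\left(x \right)}}{4} + 1.
Check: d/dx[- \frac{5 x^{3} \sin{\left(x \right)}}{2} - \frac{15 x^{2} \cos{\left(x \right)}}{2} + \frac{61 x \sin{\left(x \right)}}{4} + \frac{61 \cos{\left(x \right)}}{4} + 1] = - \frac{5 x^{3} \cos{\left(x \right)}}{2} + \frac{x \cos{\left(x \right)}}{4}, which equals G'(x).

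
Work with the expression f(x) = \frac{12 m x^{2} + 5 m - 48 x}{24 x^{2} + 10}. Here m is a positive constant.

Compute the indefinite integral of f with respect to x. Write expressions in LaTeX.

Whatever form F(x) takes, F'(x) = f(x) is non-negotiable.
Check: d/dx[\frac{m x - 2 \log{\left(4 x^{2} + \frac{5}{3} \right)}}{2}] = \frac{12 m x^{2} + 5 m - 48 x}{24 x^{2} + 10} = f(x).

F(x) = \frac{m x - 2 \log{\left(4 x^{2} + \frac{5}{3} \right)}}{2} + C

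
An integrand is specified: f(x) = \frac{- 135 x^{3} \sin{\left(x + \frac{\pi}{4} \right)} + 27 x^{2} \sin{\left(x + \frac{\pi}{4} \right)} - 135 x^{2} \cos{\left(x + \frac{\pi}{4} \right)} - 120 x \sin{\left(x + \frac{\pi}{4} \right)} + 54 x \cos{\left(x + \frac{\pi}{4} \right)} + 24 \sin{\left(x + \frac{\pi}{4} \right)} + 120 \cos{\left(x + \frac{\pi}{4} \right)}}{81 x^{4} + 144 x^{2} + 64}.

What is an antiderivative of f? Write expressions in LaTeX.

Differentiate the proposed F(x) back; it has to land on f(x) exactly.
Check: d/dx[\frac{5 x \cos{\left(x + \frac{\pi}{4} \right)}}{3 x^{2} + \frac{8}{3}} - \frac{\cos{\left(x + \frac{\pi}{4} \right)}}{3 x^{2} + \frac{8}{3}}] = \frac{- 135 x^{3} \sin{\left(x + \frac{\pi}{4} \right)} + 27 x^{2} \sin{\left(x + \frac{\pi}{4} \right)} - 135 x^{2} \cos{\left(x + \frac{\pi}{4} \right)} - 120 x \sin{\left(x + \frac{\pi}{4} \right)} + 54 x \cos{\left(x + \frac{\pi}{4} \right)} + 24 \sin{\left(x + \frac{\pi}{4} \right)} + 120 \cos{\left(x + \frac{\pi}{4} \right)}}{81 x^{4} + 144 x^{2} + 64} = f(x).

An antiderivative is F(x) = \frac{5 x \cos{\left(x + \frac{\pi}{4} \right)}}{3 x^{2} + \frac{8}{3}} - \frac{\cos{\left(x + \frac{\pi}{4} \right)}}{3 x^{2} + \frac{8}{3}}.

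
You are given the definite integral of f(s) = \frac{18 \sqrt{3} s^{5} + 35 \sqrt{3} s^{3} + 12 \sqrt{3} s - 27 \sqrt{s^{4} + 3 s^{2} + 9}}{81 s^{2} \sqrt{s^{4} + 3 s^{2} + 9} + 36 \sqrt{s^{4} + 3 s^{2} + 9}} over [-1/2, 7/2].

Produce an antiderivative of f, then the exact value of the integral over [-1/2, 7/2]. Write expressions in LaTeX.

Antiderivative: F(s) = \frac{2 \sqrt{3} \sqrt{s^{4} + 3 s^{2} + 9} - 9 \operatorname{atan}{\left(\frac{3 s}{2} \right)}}{18}; value = - \frac{\operatorname{atan}{\left(\frac{21}{4} \right)}}{2} - \frac{\sqrt{471}}{36} - \frac{\operatorname{atan}{\left(\frac{3}{4} \right)}}{2} + \frac{\sqrt{9399}}{36}

Differentiate the proposed F(s) back; it has to land on f(s) exactly.
F(s) = \frac{2 \sqrt{3} \sqrt{s^{4} + 3 s^{2} + 9} - 9 \operatorname{atan}{\left(\frac{3 s}{2} \right)}}{18} is an antiderivative of f.
Check: d/ds[\frac{2 \sqrt{3} \sqrt{s^{4} + 3 s^{2} + 9} - 9 \operatorname{atan}{\left(\frac{3 s}{2} \right)}}{18}] = \frac{18 \sqrt{3} s^{5} + 35 \sqrt{3} s^{3} + 12 \sqrt{3} s - 27 \sqrt{s^{4} + 3 s^{2} + 9}}{81 s^{2} \sqrt{s^{4} + 3 s^{2} + 9} + 36 \sqrt{s^{4} + 3 s^{2} + 9}} = f(s).
F(7/2) = - \frac{\operatorname{atan}{\left(\frac{21}{4} \right)}}{2} + \frac{\sqrt{9399}}{36}; F(-1/2) = \frac{\operatorname{atan}{\left(\frac{3}{4} \right)}}{2} + \frac{\sqrt{471}}{36}.
Integral = F(7/2) - F(-1/2) = - \frac{\operatorname{atan}{\left(\frac{21}{4} \right)}}{2} - \frac{\sqrt{471}}{36} - \frac{\operatorname{atan}{\left(\frac{3}{4} \right)}}{2} + \frac{\sqrt{9399}}{36}.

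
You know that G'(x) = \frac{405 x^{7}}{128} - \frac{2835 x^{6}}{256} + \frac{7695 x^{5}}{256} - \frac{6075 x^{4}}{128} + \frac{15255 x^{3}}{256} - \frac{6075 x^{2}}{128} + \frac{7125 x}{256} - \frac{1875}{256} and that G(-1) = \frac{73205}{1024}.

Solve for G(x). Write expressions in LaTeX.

G(x) = \frac{405 x^{8}}{1024} - \frac{405 x^{7}}{256} + \frac{2565 x^{6}}{512} - \frac{1215 x^{5}}{128} + \frac{15255 x^{4}}{1024} - \frac{2025 x^{3}}{128} + \frac{7125 x^{2}}{512} - \frac{1875 x}{256} + \frac{3125}{1024}

G'(x) matches the chain-rule pattern g'(h)*h' with inner function h(x) = \frac{3 x^{2}}{4} - \frac{3 x}{4} + \frac{5}{4}; substituting u = h(x) collapses the integral.
A general antiderivative is \frac{5 \left(\frac{3 x^{2}}{4} - \frac{3 x}{4} + \frac{5}{4}\right)^{4}}{4} + C.
The condition gives C = \frac{73205}{1024} - (\frac{73205}{1024}) = 0.
So G(x) = \frac{405 x^{8}}{1024} - \frac{405 x^{7}}{256} + \frac{2565 x^{6}}{512} - \frac{1215 x^{5}}{128} + \frac{15255 x^{4}}{1024} - \frac{2025 x^{3}}{128} + \frac{7125 x^{2}}{512} - \frac{1875 x}{256} + \frac{3125}{1024}.
Check: d/dx[\frac{405 x^{8}}{1024} - \frac{405 x^{7}}{256} + \frac{2565 x^{6}}{512} - \frac{1215 x^{5}}{128} + \frac{15255 x^{4}}{1024} - \frac{2025 x^{3}}{128} + \frac{7125 x^{2}}{512} - \frac{1875 x}{256} + \frac{3125}{1024}] = \frac{405 x^{7}}{128} - \frac{2835 x^{6}}{256} + \frac{7695 x^{5}}{256} - \frac{6075 x^{4}}{128} + \frac{15255 x^{3}}{256} - \frac{6075 x^{2}}{128} + \frac{7125 x}{256} - \frac{1875}{256} = G'(x).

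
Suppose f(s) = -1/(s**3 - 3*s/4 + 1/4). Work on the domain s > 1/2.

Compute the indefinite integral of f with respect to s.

F(s) = 4*log(s - 1/2)/9 - 4*log(s + 1)/9 + 4/(6*s - 3) + C

Factor the denominator ((s + 1)*(2*s - 1)**2) and decompose: f = 8/(9*(2*s - 1)) - 8/(3*(2*s - 1)**2) - 4/(9*(s + 1)); each piece integrates to a log, atan, or power term.
Check: d/ds[4*log(s - 1/2)/9 - 4*log(s + 1)/9 + 4/(6*s - 3)] = -4/(4*s**3 - 3*s + 1), which equals f(s).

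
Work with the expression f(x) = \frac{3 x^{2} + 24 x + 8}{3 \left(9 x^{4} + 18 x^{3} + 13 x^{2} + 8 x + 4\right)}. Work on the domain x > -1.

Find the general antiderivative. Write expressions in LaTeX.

F(x) = \frac{2 \left(x + 1\right) \operatorname{atan}{\left(\frac{3 x}{2} \right)} + 1}{3 \left(x + 1\right)} + C

Whatever form F(x) takes, F'(x) = f(x) is non-negotiable.
Check: d/dx[\frac{2 \left(x + 1\right) \operatorname{atan}{\left(\frac{3 x}{2} \right)} + 1}{3 \left(x + 1\right)}] = \frac{3 x^{2} + 24 x + 8}{27 x^{4} + 54 x^{3} + 39 x^{2} + 24 x + 12}, which equals f(x).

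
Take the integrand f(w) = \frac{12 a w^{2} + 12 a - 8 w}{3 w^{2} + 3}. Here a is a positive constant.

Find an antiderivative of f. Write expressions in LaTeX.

An antiderivative F(w) passes only if d/dw[F] lands on f(w) exactly.
Check: d/dw[4 a w - \frac{4 \log{\left(w^{2} + 1 \right)}}{3}] = \frac{12 a w^{2} + 12 a - 8 w}{3 w^{2} + 3} = f(w).

An antiderivative is F(w) = 4 a w - \frac{4 \log{\left(w^{2} + 1 \right)}}{3}.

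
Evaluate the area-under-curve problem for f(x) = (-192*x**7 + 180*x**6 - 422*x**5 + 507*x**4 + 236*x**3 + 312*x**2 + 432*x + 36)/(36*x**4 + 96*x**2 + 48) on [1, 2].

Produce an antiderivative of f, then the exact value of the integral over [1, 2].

Antiderivative: F(x) = -4*x**4/3 + 5*x**3/3 + 5*x**2/4 + 3*x/4 + 2*log(2*x**2 + 4) + 3*log(3*x**2 + 2)/2; value = -23/6 - 2*log(6) - 3*log(5)/2 + 3*log(14)/2 + 2*log(12)

Since d/dx undoes antidifferentiation here, F'(x) = f(x) is required of F(x).
F(x) = -4*x**4/3 + 5*x**3/3 + 5*x**2/4 + 3*x/4 + 2*log(2*x**2 + 4) + 3*log(3*x**2 + 2)/2 is an antiderivative of f.
Check: d/dx[-4*x**4/3 + 5*x**3/3 + 5*x**2/4 + 3*x/4 + 2*log(2*x**2 + 4) + 3*log(3*x**2 + 2)/2] = (-192*x**7 + 180*x**6 - 422*x**5 + 507*x**4 + 236*x**3 + 312*x**2 + 432*x + 36)/(36*x**4 + 96*x**2 + 48) = f(x).
F(2) = -3/2 + 3*log(14)/2 + 2*log(12); F(1) = 7/3 + 3*log(5)/2 + 2*log(6).
Integral = F(2) - F(1) = -23/6 - 2*log(6) - 3*log(5)/2 + 3*log(14)/2 + 2*log(12).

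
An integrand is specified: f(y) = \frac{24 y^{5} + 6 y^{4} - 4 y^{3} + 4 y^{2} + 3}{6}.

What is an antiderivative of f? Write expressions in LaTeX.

For F(y) to be correct the identity F'(y) - f(y) = 0 must hold.
Check: d/dy[\frac{y \left(60 y^{5} + 18 y^{4} - 15 y^{3} + 20 y^{2} + 45\right)}{90}] = 4 y^{5} + y^{4} - \frac{2 y^{3}}{3} + \frac{2 y^{2}}{3} + \frac{1}{2}, which equals f(y).

An antiderivative is F(y) = \frac{y \left(60 y^{5} + 18 y^{4} - 15 y^{3} + 20 y^{2} + 45\right)}{90}.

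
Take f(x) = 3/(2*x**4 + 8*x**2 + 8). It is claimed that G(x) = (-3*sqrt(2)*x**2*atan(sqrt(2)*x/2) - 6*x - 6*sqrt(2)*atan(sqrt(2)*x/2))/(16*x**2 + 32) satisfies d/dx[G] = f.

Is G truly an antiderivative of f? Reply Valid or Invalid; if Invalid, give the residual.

d/dx[G] = -3/(2*x**4 + 8*x**2 + 8)
d/dx[G] - f(x) = -3/(x**4 + 4*x**2 + 4) != 0.

Invalid: d/dx[G] - f = -3/(x**4 + 4*x**2 + 4), which is not 0.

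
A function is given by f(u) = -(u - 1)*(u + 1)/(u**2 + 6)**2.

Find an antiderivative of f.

An antiderivative is F(u) = (42*u - 5*sqrt(6)*(u**2 + 6)*atan(sqrt(6)*u/6))/(72*(u**2 + 6)).

Since d/du undoes antidifferentiation here, F'(u) = f(u) is required of F(u).
Check: d/du[(42*u - 5*sqrt(6)*(u**2 + 6)*atan(sqrt(6)*u/6))/(72*(u**2 + 6))] = (1 - u**2)/(u**4 + 12*u**2 + 36), which equals f(u).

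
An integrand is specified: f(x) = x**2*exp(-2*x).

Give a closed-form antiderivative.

f has the shape u'v + uv' for u = -x**2/2 - x/2 - 1/4 and v = exp(-2*x) — it is the derivative of the product u*v.
Check: d/dx[-x**2*exp(-2*x)/2 - x*exp(-2*x)/2 - exp(-2*x)/4] = x**2*exp(-2*x) = f(x).

An antiderivative is F(x) = -x**2*exp(-2*x)/2 - x*exp(-2*x)/2 - exp(-2*x)/4.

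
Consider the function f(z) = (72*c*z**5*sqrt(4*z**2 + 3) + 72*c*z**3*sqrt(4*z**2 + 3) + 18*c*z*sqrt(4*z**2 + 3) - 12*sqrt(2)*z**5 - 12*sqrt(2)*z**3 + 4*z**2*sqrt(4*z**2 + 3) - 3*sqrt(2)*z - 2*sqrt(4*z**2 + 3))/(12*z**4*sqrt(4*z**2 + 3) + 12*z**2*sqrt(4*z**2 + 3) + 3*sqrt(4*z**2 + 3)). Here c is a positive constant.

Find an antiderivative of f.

Recover f(z) by differentiating a candidate F(z); any mismatch rules it out.
Check: d/dz[3*c*z**2 - z/(3*z**2 + 3/2) - sqrt(2*z**2 + 3/2)/2] = (72*c*z**5*sqrt(4*z**2 + 3) + 72*c*z**3*sqrt(4*z**2 + 3) + 18*c*z*sqrt(4*z**2 + 3) - 12*sqrt(2)*z**5 - 12*sqrt(2)*z**3 + 4*z**2*sqrt(4*z**2 + 3) - 3*sqrt(2)*z - 2*sqrt(4*z**2 + 3))/(12*z**4*sqrt(4*z**2 + 3) + 12*z**2*sqrt(4*z**2 + 3) + 3*sqrt(4*z**2 + 3)) = f(z).

An antiderivative is F(z) = 3*c*z**2 - z/(3*z**2 + 3/2) - sqrt(2*z**2 + 3/2)/2.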